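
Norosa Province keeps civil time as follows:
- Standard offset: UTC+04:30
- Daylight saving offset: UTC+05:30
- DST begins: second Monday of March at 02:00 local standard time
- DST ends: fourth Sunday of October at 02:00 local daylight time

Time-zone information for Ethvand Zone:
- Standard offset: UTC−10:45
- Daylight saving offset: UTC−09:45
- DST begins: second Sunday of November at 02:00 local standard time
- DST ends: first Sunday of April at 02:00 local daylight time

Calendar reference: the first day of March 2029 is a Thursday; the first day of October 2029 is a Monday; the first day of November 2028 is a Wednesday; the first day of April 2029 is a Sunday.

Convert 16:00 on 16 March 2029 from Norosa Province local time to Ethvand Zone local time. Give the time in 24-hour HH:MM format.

1 March 2029 is a Thursday, so the first Monday is March 5 and the second is March 12.
1 October 2029 is a Monday, so the first Sunday is October 7 and the fourth is October 28.
Daylight saving runs 12 March – 28 October; 16 March 2029 is inside that window, so Norosa Province is at UTC+05:30.
16:00 Norosa Province − 5h30m = 10:30 UTC.
1 November 2028 is a Wednesday, so the first Sunday is November 5 and the second is November 12.
1 April 2029 is a Sunday, so the first Sunday is April 1.
At the standard offset (UTC−10:45), 10:30 UTC − 10h45m = 23:45 Ethvand Zone standard time (rolling into the previous day, 15 March 2029).
Daylight saving runs 12 November 2028 – 1 April 2029; the standard-time date in Ethvand Zone, 15 March 2029, is inside that window, so Ethvand Zone is at UTC−09:45.
10:30 UTC − 9h45m = 00:45 Ethvand Zone.

00:45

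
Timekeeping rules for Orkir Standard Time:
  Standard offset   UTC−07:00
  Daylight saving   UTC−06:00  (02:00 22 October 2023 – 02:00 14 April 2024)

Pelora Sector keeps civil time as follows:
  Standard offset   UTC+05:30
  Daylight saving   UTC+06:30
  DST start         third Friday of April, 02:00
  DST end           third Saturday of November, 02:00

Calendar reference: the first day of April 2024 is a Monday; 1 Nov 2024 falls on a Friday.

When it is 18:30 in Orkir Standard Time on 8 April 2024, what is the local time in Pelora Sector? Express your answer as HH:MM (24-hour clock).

06:00

Daylight saving runs 22 October 2023 – 14 April 2024; 8 April 2024 is inside that window, so Orkir Standard Time is at UTC−06:00.
18:30 Orkir Standard Time + 6h = 00:30 UTC (rolling into the next day, 9 April 2024).
1 April 2024 is a Monday, so the first Friday is April 5 and the third is April 19.
1 November 2024 is a Friday, so the first Saturday is November 2 and the third is November 16.
At the standard offset (UTC+05:30), 00:30 UTC + 5h30m = 06:00 Pelora Sector standard time.
The standard-time date in Pelora Sector, 9 April 2024, does not fall between 19 April and 16 November, so daylight saving is not in effect and Pelora Sector is at UTC+05:30.
00:30 UTC + 5h30m = 06:00 Pelora Sector.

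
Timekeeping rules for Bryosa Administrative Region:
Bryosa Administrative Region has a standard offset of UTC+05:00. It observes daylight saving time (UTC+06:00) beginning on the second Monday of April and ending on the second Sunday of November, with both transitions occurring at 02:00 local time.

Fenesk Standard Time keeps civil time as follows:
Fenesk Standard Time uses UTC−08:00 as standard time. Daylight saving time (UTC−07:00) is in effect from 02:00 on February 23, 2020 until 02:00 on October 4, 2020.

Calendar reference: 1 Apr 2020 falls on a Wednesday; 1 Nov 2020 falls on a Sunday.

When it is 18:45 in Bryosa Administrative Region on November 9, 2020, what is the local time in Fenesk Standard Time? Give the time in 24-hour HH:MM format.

05:45

1 April 2020 is a Wednesday, so the first Monday is April 6 and the second is April 13.
1 November 2020 is a Sunday, so the first Sunday is November 1 and the second is November 8.
Daylight saving runs 13 April – 8 November; November 9, 2020 is outside that window, so Bryosa Administrative Region is on standard time at UTC+05:00.
18:45 Bryosa Administrative Region − 5h = 13:45 UTC.
At the standard offset (UTC−08:00), 13:45 UTC − 8h = 05:45 Fenesk Standard Time standard time.
Daylight saving runs 23 February – 4 October; the standard-time date in Fenesk Standard Time, November 9, 2020, is outside that window, so Fenesk Standard Time is on standard time at UTC−08:00.
13:45 UTC − 8h = 05:45 Fenesk Standard Time.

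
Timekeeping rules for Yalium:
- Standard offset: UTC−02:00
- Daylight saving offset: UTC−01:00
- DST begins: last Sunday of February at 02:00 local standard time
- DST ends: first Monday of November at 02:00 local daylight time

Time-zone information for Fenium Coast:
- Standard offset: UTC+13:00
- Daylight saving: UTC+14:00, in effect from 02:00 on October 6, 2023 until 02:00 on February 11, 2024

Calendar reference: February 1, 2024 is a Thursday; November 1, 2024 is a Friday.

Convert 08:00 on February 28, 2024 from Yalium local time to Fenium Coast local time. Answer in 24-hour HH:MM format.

1 February 2024 is a Thursday, so Sundays fall on 4, 11, 18, 25; the last is February 25.
1 November 2024 is a Friday, so the first Monday is November 4.
Daylight saving runs 25 February – 4 November; February 28, 2024 is inside that window, so Yalium is at UTC−01:00.
08:00 Yalium + 1h = 09:00 UTC.
At the standard offset (UTC+13:00), 09:00 UTC + 13h = 22:00 Fenium Coast standard time.
Daylight saving runs 6 October 2023 – 11 February 2024; the standard-time date in Fenium Coast, February 28, 2024, is outside that window, so Fenium Coast is on standard time at UTC+13:00.
09:00 UTC + 13h = 22:00 Fenium Coast.

22:00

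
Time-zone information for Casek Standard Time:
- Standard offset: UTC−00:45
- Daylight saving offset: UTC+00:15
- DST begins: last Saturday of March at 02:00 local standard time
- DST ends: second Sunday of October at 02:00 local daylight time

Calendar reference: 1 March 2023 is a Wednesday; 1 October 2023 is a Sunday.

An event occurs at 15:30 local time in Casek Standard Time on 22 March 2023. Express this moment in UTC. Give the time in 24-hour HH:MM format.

1 March 2023 is a Wednesday, so Saturdays fall on 4, 11, 18, 25; the last is March 25.
1 October 2023 is a Sunday, so the first Sunday is October 1 and the second is October 8.
22 March 2023 does not fall between 25 March and 8 October, so daylight saving is not in effect and Casek Standard Time is at UTC−00:45.
15:30 local + 0h45m = 16:15 UTC.

16:15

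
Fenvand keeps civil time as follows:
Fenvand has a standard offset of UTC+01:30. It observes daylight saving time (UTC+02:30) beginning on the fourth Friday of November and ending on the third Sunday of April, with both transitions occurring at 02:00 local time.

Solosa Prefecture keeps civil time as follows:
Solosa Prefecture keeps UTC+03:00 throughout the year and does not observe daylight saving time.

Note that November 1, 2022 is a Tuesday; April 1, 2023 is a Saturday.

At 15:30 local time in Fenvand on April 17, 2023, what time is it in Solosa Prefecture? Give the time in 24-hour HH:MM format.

1 November 2022 is a Tuesday, so the first Friday is November 4 and the fourth is November 25.
1 April 2023 is a Saturday, so the first Sunday is April 2 and the third is April 16.
April 17, 2023 is outside the daylight-saving period (25 November 2022 – 16 April 2023), so Fenvand is on standard time, UTC+01:30.
15:30 Fenvand − 1h30m = 14:00 UTC.
Solosa Prefecture stays on UTC+03:00 all year.
14:00 UTC + 3h = 17:00 Solosa Prefecture.

17:00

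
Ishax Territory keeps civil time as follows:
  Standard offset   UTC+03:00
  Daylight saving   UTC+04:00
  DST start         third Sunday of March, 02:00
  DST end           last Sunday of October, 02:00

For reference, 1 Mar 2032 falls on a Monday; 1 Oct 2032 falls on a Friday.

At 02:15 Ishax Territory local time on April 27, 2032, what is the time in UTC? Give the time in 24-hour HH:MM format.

1 March 2032 is a Monday, so the first Sunday is March 7 and the third is March 21.
1 October 2032 is a Friday, so Sundays fall on 3, 10, 17, 24, 31; the last is October 31.
Daylight saving runs 21 March – 31 October; April 27, 2032 is inside that window, so Ishax Territory is at UTC+04:00.
02:15 local − 4h = 22:15 UTC (rolling into the previous day, 26 April 2032).

22:15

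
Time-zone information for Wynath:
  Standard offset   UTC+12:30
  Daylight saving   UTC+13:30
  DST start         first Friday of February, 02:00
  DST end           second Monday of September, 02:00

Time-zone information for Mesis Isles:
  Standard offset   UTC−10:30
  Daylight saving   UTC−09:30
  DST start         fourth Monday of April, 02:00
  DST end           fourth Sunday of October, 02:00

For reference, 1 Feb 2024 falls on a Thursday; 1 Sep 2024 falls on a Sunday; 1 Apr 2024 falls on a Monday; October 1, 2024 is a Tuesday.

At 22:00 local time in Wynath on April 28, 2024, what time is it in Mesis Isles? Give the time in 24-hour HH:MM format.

23:00

1 February 2024 is a Thursday, so the first Friday is February 2.
1 September 2024 is a Sunday, so the first Monday is September 2 and the second is September 9.
April 28, 2024 lies within the daylight-saving period (2 February – 9 September), so Wynath is on daylight time, UTC+13:30.
22:00 Wynath − 13h30m = 08:30 UTC.
1 April 2024 is a Monday, so the first Monday is April 1 and the fourth is April 22.
1 October 2024 is a Tuesday, so the first Sunday is October 6 and the fourth is October 27.
At the standard offset (UTC−10:30), 08:30 UTC − 10h30m = 22:00 Mesis Isles standard time (rolling into the previous day, 27 April 2024).
The standard-time date in Mesis Isles, April 27, 2024, lies within the daylight-saving period (22 April – 27 October), so Mesis Isles is on daylight time, UTC−09:30.
08:30 UTC − 9h30m = 23:00 Mesis Isles (rolling into the previous day, 27 April 2024).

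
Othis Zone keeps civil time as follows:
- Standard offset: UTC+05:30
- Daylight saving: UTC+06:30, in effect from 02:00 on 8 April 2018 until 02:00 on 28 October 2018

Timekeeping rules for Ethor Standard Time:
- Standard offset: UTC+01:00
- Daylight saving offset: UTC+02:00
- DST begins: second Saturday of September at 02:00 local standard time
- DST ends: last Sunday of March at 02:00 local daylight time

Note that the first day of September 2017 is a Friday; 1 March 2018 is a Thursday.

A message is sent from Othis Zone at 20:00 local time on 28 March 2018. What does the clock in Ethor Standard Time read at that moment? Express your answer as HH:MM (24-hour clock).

15:30

28 March 2018 does not fall between 8 April and 28 October, so daylight saving is not in effect and Othis Zone is at UTC+05:30.
20:00 Othis Zone − 5h30m = 14:30 UTC.
1 September 2017 is a Friday, so the first Saturday is September 2 and the second is September 9.
1 March 2018 is a Thursday, so Sundays fall on 4, 11, 18, 25; the last is March 25.
At the standard offset (UTC+01:00), 14:30 UTC + 1h = 15:30 Ethor Standard Time standard time.
Daylight saving runs 9 September 2017 – 25 March 2018; the standard-time date in Ethor Standard Time, 28 March 2018, is outside that window, so Ethor Standard Time is on standard time at UTC+01:00.
14:30 UTC + 1h = 15:30 Ethor Standard Time.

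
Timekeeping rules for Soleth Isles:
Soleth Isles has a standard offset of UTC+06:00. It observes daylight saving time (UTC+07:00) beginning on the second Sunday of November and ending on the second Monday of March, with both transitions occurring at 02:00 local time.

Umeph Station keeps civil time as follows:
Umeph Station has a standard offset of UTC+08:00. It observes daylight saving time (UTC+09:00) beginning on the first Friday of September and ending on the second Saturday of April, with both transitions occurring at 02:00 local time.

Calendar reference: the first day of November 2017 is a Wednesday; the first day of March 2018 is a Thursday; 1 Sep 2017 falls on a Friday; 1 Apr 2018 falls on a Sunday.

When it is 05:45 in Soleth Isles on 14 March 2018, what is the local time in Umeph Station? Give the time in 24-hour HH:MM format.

08:45

1 November 2017 is a Wednesday, so the first Sunday is November 5 and the second is November 12.
1 March 2018 is a Thursday, so the first Monday is March 5 and the second is March 12.
Daylight saving runs 12 November 2017 – 12 March 2018; 14 March 2018 is outside that window, so Soleth Isles is on standard time at UTC+06:00.
05:45 Soleth Isles − 6h = 23:45 UTC (rolling into the previous day, 13 March 2018).
1 September 2017 is a Friday, so the first Friday is September 1.
1 April 2018 is a Sunday, so the first Saturday is April 7 and the second is April 14.
At the standard offset (UTC+08:00), 23:45 UTC + 8h = 07:45 Umeph Station standard time (rolling into the next day, 14 March 2018).
Daylight saving runs 1 September 2017 – 14 April 2018; the standard-time date in Umeph Station, 14 March 2018, is inside that window, so Umeph Station is at UTC+09:00.
23:45 UTC + 9h = 08:45 Umeph Station (rolling into the next day, 14 March 2018).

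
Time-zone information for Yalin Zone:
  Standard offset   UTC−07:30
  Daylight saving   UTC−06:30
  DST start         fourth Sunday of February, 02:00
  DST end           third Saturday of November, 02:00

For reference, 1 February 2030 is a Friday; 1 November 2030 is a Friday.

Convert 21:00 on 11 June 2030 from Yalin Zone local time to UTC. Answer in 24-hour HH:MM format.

03:30

1 February 2030 is a Friday, so the first Sunday is February 3 and the fourth is February 24.
1 November 2030 is a Friday, so the first Saturday is November 2 and the third is November 16.
Daylight saving runs 24 February – 16 November; 11 June 2030 is inside that window, so Yalin Zone is at UTC−06:30.
21:00 local + 6h30m = 03:30 UTC (rolling into the next day, 12 June 2030).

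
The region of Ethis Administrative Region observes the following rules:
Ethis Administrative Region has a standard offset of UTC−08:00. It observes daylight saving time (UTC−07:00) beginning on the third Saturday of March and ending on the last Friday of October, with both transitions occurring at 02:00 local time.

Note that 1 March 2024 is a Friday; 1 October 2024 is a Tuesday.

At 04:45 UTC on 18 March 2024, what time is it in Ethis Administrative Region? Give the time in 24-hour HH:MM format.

21:45

1 March 2024 is a Friday, so the first Saturday is March 2 and the third is March 16.
1 October 2024 is a Tuesday, so Fridays fall on 4, 11, 18, 25; the last is October 25.
At the standard offset (UTC−08:00), 04:45 UTC − 8h = 20:45 Ethis Administrative Region standard time (rolling into the previous day, 17 March 2024).
The standard-time date in Ethis Administrative Region, 17 March 2024, falls between 16 March and 25 October, so daylight saving is in effect and Ethis Administrative Region is at UTC−07:00.
04:45 UTC − 7h = 21:45 local (rolling into the previous day, 17 March 2024).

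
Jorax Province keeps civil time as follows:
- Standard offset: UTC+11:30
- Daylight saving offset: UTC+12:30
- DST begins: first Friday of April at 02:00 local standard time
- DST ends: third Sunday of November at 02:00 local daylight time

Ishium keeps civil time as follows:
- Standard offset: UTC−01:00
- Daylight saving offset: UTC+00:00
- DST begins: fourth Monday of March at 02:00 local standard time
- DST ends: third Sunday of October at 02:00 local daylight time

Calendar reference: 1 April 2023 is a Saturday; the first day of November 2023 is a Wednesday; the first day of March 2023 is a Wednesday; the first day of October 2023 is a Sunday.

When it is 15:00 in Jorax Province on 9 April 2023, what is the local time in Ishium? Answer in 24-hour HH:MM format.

1 April 2023 is a Saturday, so the first Friday is April 7.
1 November 2023 is a Wednesday, so the first Sunday is November 5 and the third is November 19.
9 April 2023 falls between 7 April and 19 November, so daylight saving is in effect and Jorax Province is at UTC+12:30.
15:00 Jorax Province − 12h30m = 02:30 UTC.
1 March 2023 is a Wednesday, so the first Monday is March 6 and the fourth is March 27.
1 October 2023 is a Sunday, so the first Sunday is October 1 and the third is October 15.
At the standard offset (UTC−01:00), 02:30 UTC − 1h = 01:30 Ishium standard time.
The standard-time date in Ishium, 9 April 2023, falls between 27 March and 15 October, so daylight saving is in effect and Ishium is at UTC+00:00.
02:30 UTC + 0h = 02:30 Ishium.

02:30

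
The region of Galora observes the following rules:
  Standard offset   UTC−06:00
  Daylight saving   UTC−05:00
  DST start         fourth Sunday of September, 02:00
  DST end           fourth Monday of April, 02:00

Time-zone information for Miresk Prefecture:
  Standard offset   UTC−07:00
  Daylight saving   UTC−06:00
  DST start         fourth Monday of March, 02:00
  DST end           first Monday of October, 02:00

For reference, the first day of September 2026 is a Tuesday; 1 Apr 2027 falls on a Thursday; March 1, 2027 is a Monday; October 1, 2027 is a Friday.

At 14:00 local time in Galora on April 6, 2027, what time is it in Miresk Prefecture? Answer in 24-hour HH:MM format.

13:00

1 September 2026 is a Tuesday, so the first Sunday is September 6 and the fourth is September 27.
1 April 2027 is a Thursday, so the first Monday is April 5 and the fourth is April 26.
Daylight saving runs 27 September 2026 – 26 April 2027; April 6, 2027 is inside that window, so Galora is at UTC−05:00.
14:00 Galora + 5h = 19:00 UTC.
1 March 2027 is a Monday, so the first Monday is March 1 and the fourth is March 22.
1 October 2027 is a Friday, so the first Monday is October 4.
At the standard offset (UTC−07:00), 19:00 UTC − 7h = 12:00 Miresk Prefecture standard time.
The standard-time date in Miresk Prefecture, April 6, 2027, lies within the daylight-saving period (22 March – 4 October), so Miresk Prefecture is on daylight time, UTC−06:00.
19:00 UTC − 6h = 13:00 Miresk Prefecture.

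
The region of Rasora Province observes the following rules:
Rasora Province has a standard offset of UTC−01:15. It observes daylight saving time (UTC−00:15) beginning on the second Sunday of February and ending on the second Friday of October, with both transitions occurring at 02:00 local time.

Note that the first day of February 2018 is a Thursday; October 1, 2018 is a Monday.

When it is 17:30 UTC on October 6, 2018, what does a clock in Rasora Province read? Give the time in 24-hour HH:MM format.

1 February 2018 is a Thursday, so the first Sunday is February 4 and the second is February 11.
1 October 2018 is a Monday, so the first Friday is October 5 and the second is October 12.
At the standard offset (UTC−01:15), 17:30 UTC − 1h15m = 16:15 Rasora Province standard time.
Daylight saving runs 11 February – 12 October; the standard-time date in Rasora Province, October 6, 2018, is inside that window, so Rasora Province is at UTC−00:15.
17:30 UTC − 0h15m = 17:15 local.

17:15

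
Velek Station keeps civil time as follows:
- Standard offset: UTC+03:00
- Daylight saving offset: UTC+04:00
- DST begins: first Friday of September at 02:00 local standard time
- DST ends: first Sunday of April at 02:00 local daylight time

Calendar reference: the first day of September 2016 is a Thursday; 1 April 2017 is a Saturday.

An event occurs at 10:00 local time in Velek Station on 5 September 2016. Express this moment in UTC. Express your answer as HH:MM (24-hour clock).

06:00

1 September 2016 is a Thursday, so the first Friday is September 2.
1 April 2017 is a Saturday, so the first Sunday is April 2.
5 September 2016 lies within the daylight-saving period (2 September 2016 – 2 April 2017), so Velek Station is on daylight time, UTC+04:00.
10:00 local − 4h = 06:00 UTC.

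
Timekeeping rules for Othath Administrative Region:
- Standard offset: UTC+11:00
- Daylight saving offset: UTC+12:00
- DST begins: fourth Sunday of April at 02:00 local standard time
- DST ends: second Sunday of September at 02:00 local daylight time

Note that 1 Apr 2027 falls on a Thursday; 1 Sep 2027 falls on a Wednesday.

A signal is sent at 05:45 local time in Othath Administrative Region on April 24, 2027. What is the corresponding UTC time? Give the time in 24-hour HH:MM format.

18:45

1 April 2027 is a Thursday, so the first Sunday is April 4 and the fourth is April 25.
1 September 2027 is a Wednesday, so the first Sunday is September 5 and the second is September 12.
Daylight saving runs 25 April – 12 September; April 24, 2027 is outside that window, so Othath Administrative Region is on standard time at UTC+11:00.
05:45 local − 11h = 18:45 UTC (rolling into the previous day, 23 April 2027).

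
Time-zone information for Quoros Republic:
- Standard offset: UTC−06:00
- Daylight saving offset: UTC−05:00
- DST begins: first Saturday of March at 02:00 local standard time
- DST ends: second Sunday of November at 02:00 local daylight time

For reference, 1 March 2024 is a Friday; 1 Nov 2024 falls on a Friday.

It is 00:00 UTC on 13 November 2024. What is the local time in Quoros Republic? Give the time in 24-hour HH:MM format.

18:00

1 March 2024 is a Friday, so the first Saturday is March 2.
1 November 2024 is a Friday, so the first Sunday is November 3 and the second is November 10.
At the standard offset (UTC−06:00), 00:00 UTC − 6h = 18:00 Quoros Republic standard time (rolling into the previous day, 12 November 2024).
The standard-time date in Quoros Republic, 12 November 2024, is outside the daylight-saving period (2 March – 10 November), so Quoros Republic is on standard time, UTC−06:00.
00:00 UTC − 6h = 18:00 local (rolling into the previous day, 12 November 2024).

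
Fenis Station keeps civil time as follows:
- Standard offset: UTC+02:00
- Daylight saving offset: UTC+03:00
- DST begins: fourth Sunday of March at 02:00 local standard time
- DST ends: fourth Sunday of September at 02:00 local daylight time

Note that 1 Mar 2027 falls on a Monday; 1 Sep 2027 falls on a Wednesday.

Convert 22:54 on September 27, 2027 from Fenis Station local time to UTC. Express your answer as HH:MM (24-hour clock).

20:54

1 March 2027 is a Monday, so the first Sunday is March 7 and the fourth is March 28.
1 September 2027 is a Wednesday, so the first Sunday is September 5 and the fourth is September 26.
September 27, 2027 is outside the daylight-saving period (28 March – 26 September), so Fenis Station is on standard time, UTC+02:00.
22:54 local − 2h = 20:54 UTC.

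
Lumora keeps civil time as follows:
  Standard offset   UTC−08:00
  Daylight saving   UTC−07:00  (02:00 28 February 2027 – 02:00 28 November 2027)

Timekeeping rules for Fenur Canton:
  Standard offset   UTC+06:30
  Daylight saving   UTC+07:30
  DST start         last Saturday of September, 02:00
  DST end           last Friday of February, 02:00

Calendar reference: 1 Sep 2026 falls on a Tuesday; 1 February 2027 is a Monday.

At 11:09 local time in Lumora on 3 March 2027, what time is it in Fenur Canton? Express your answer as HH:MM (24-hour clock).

Daylight saving runs 28 February – 28 November; 3 March 2027 is inside that window, so Lumora is at UTC−07:00.
11:09 Lumora + 7h = 18:09 UTC.
1 September 2026 is a Tuesday, so Saturdays fall on 5, 12, 19, 26; the last is September 26.
1 February 2027 is a Monday, so Fridays fall on 5, 12, 19, 26; the last is February 26.
At the standard offset (UTC+06:30), 18:09 UTC + 6h30m = 00:39 Fenur Canton standard time (rolling into the next day, 4 March 2027).
Daylight saving runs 26 September 2026 – 26 February 2027; the standard-time date in Fenur Canton, 4 March 2027, is outside that window, so Fenur Canton is on standard time at UTC+06:30.
18:09 UTC + 6h30m = 00:39 Fenur Canton (rolling into the next day, 4 March 2027).

00:39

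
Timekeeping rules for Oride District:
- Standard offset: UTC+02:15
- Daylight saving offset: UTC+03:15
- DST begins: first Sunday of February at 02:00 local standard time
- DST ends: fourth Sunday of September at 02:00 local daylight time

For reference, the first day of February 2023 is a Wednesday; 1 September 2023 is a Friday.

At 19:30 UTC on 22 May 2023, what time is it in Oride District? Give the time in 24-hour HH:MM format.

1 February 2023 is a Wednesday, so the first Sunday is February 5.
1 September 2023 is a Friday, so the first Sunday is September 3 and the fourth is September 24.
At the standard offset (UTC+02:15), 19:30 UTC + 2h15m = 21:45 Oride District standard time.
The standard-time date in Oride District, 22 May 2023, falls between 5 February and 24 September, so daylight saving is in effect and Oride District is at UTC+03:15.
19:30 UTC + 3h15m = 22:45 local.

22:45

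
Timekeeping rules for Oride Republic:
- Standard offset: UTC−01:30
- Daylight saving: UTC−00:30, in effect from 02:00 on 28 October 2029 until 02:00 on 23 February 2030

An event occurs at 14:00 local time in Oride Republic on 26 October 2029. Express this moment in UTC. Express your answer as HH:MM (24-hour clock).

Daylight saving runs 28 October 2029 – 23 February 2030; 26 October 2029 is outside that window, so Oride Republic is on standard time at UTC−01:30.
14:00 local + 1h30m = 15:30 UTC.

15:30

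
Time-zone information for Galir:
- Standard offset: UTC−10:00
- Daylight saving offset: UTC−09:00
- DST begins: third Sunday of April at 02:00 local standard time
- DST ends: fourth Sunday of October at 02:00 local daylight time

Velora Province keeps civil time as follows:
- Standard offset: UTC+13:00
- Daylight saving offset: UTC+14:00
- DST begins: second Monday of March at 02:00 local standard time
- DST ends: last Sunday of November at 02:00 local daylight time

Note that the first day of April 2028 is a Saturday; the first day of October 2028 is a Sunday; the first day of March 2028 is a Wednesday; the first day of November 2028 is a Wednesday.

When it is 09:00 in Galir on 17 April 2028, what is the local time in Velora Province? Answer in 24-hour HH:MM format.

08:00

1 April 2028 is a Saturday, so the first Sunday is April 2 and the third is April 16.
1 October 2028 is a Sunday, so the first Sunday is October 1 and the fourth is October 22.
17 April 2028 lies within the daylight-saving period (16 April – 22 October), so Galir is on daylight time, UTC−09:00.
09:00 Galir + 9h = 18:00 UTC.
1 March 2028 is a Wednesday, so the first Monday is March 6 and the second is March 13.
1 November 2028 is a Wednesday, so Sundays fall on 5, 12, 19, 26; the last is November 26.
At the standard offset (UTC+13:00), 18:00 UTC + 13h = 07:00 Velora Province standard time (rolling into the next day, 18 April 2028).
Daylight saving runs 13 March – 26 November; the standard-time date in Velora Province, 18 April 2028, is inside that window, so Velora Province is at UTC+14:00.
18:00 UTC + 14h = 08:00 Velora Province (rolling into the next day, 18 April 2028).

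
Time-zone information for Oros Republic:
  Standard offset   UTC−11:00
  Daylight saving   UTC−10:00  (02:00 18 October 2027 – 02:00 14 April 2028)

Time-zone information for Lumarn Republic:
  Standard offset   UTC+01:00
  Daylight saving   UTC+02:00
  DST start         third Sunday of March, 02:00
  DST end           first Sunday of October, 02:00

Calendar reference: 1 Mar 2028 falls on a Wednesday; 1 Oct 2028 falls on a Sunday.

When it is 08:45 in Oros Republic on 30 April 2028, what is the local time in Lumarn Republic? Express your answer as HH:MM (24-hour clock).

30 April 2028 is outside the daylight-saving period (18 October 2027 – 14 April 2028), so Oros Republic is on standard time, UTC−11:00.
08:45 Oros Republic + 11h = 19:45 UTC.
1 March 2028 is a Wednesday, so the first Sunday is March 5 and the third is March 19.
1 October 2028 is a Sunday, so the first Sunday is October 1.
At the standard offset (UTC+01:00), 19:45 UTC + 1h = 20:45 Lumarn Republic standard time.
Daylight saving runs 19 March – 1 October; the standard-time date in Lumarn Republic, 30 April 2028, is inside that window, so Lumarn Republic is at UTC+02:00.
19:45 UTC + 2h = 21:45 Lumarn Republic.

21:45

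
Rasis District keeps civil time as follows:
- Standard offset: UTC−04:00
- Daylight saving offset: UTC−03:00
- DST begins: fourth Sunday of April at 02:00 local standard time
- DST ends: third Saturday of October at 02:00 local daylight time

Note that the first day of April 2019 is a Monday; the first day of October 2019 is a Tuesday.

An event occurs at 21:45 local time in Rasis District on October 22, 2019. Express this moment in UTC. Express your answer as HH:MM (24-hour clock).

01:45

1 April 2019 is a Monday, so the first Sunday is April 7 and the fourth is April 28.
1 October 2019 is a Tuesday, so the first Saturday is October 5 and the third is October 19.
October 22, 2019 is outside the daylight-saving period (28 April – 19 October), so Rasis District is on standard time, UTC−04:00.
21:45 local + 4h = 01:45 UTC (rolling into the next day, 23 October 2019).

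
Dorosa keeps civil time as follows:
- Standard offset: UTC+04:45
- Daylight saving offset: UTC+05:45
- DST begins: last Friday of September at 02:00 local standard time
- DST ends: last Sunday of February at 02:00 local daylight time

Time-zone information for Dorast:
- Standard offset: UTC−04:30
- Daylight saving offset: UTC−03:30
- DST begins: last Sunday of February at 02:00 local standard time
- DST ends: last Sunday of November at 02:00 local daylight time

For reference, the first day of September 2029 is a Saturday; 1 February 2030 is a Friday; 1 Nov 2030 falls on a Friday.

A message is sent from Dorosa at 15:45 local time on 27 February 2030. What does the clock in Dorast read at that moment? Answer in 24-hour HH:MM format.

07:30

1 September 2029 is a Saturday, so Fridays fall on 7, 14, 21, 28; the last is September 28.
1 February 2030 is a Friday, so Sundays fall on 3, 10, 17, 24; the last is February 24.
27 February 2030 does not fall between 28 September 2029 and 24 February 2030, so daylight saving is not in effect and Dorosa is at UTC+04:45.
15:45 Dorosa − 4h45m = 11:00 UTC.
1 February 2030 is a Friday, so Sundays fall on 3, 10, 17, 24; the last is February 24.
1 November 2030 is a Friday, so Sundays fall on 3, 10, 17, 24; the last is November 24.
At the standard offset (UTC−04:30), 11:00 UTC − 4h30m = 06:30 Dorast standard time.
The standard-time date in Dorast, 27 February 2030, falls between 24 February and 24 November, so daylight saving is in effect and Dorast is at UTC−03:30.
11:00 UTC − 3h30m = 07:30 Dorast.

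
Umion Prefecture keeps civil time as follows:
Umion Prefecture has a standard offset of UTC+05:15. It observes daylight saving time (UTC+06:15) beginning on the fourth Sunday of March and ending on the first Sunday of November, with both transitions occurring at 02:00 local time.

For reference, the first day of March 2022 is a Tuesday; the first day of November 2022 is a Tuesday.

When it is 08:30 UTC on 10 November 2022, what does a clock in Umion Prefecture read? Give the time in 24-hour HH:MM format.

13:45

1 March 2022 is a Tuesday, so the first Sunday is March 6 and the fourth is March 27.
1 November 2022 is a Tuesday, so the first Sunday is November 6.
At the standard offset (UTC+05:15), 08:30 UTC + 5h15m = 13:45 Umion Prefecture standard time.
The standard-time date in Umion Prefecture, 10 November 2022, is outside the daylight-saving period (27 March – 6 November), so Umion Prefecture is on standard time, UTC+05:15.
08:30 UTC + 5h15m = 13:45 local.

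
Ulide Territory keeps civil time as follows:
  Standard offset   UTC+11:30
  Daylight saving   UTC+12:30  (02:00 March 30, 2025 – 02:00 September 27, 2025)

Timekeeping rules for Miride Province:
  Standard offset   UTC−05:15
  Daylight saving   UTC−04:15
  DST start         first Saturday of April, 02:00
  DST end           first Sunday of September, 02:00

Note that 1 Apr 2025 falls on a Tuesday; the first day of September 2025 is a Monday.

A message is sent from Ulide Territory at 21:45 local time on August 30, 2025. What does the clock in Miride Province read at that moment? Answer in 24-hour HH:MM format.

05:00

August 30, 2025 falls between 30 March and 27 September, so daylight saving is in effect and Ulide Territory is at UTC+12:30.
21:45 Ulide Territory − 12h30m = 09:15 UTC.
1 April 2025 is a Tuesday, so the first Saturday is April 5.
1 September 2025 is a Monday, so the first Sunday is September 7.
At the standard offset (UTC−05:15), 09:15 UTC − 5h15m = 04:00 Miride Province standard time.
Daylight saving runs 5 April – 7 September; the standard-time date in Miride Province, August 30, 2025, is inside that window, so Miride Province is at UTC−04:15.
09:15 UTC − 4h15m = 05:00 Miride Province.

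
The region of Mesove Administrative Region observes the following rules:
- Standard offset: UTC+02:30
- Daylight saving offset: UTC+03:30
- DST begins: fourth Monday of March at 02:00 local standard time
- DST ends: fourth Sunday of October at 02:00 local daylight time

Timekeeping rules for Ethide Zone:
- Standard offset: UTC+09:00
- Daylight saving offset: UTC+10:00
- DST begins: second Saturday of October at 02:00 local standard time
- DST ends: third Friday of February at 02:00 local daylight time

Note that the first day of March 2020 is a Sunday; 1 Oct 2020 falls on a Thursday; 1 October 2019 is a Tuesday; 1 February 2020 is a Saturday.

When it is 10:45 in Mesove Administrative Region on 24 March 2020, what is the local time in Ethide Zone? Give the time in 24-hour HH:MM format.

1 March 2020 is a Sunday, so the first Monday is March 2 and the fourth is March 23.
1 October 2020 is a Thursday, so the first Sunday is October 4 and the fourth is October 25.
24 March 2020 falls between 23 March and 25 October, so daylight saving is in effect and Mesove Administrative Region is at UTC+03:30.
10:45 Mesove Administrative Region − 3h30m = 07:15 UTC.
1 October 2019 is a Tuesday, so the first Saturday is October 5 and the second is October 12.
1 February 2020 is a Saturday, so the first Friday is February 7 and the third is February 21.
At the standard offset (UTC+09:00), 07:15 UTC + 9h = 16:15 Ethide Zone standard time.
Daylight saving runs 12 October 2019 – 21 February 2020; the standard-time date in Ethide Zone, 24 March 2020, is outside that window, so Ethide Zone is on standard time at UTC+09:00.
07:15 UTC + 9h = 16:15 Ethide Zone.

16:15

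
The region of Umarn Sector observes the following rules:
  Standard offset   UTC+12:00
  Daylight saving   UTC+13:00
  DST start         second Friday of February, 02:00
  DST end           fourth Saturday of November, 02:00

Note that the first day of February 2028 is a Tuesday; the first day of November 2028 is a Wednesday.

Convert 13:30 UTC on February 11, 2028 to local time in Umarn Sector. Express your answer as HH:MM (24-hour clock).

1 February 2028 is a Tuesday, so the first Friday is February 4 and the second is February 11.
1 November 2028 is a Wednesday, so the first Saturday is November 4 and the fourth is November 25.
At the standard offset (UTC+12:00), 13:30 UTC + 12h = 01:30 Umarn Sector standard time (rolling into the next day, 12 February 2028).
The standard-time date in Umarn Sector, February 12, 2028, lies within the daylight-saving period (11 February – 25 November), so Umarn Sector is on daylight time, UTC+13:00.
13:30 UTC + 13h = 02:30 local (rolling into the next day, 12 February 2028).

02:30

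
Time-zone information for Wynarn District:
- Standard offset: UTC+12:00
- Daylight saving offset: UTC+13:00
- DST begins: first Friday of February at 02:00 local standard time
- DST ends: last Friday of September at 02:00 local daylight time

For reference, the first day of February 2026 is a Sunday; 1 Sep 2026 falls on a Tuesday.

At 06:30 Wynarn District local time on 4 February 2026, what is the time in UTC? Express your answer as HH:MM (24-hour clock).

1 February 2026 is a Sunday, so the first Friday is February 6.
1 September 2026 is a Tuesday, so Fridays fall on 4, 11, 18, 25; the last is September 25.
4 February 2026 is outside the daylight-saving period (6 February – 25 September), so Wynarn District is on standard time, UTC+12:00.
06:30 local − 12h = 18:30 UTC (rolling into the previous day, 3 February 2026).

18:30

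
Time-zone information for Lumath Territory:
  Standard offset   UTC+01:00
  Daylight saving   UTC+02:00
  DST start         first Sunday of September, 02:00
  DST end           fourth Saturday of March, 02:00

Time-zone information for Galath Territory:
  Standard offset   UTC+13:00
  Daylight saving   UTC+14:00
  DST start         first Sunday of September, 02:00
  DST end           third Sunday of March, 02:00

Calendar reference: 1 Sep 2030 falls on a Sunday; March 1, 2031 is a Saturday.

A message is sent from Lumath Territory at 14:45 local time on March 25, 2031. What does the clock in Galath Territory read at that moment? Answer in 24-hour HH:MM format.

02:45

1 September 2030 is a Sunday, so the first Sunday is September 1.
1 March 2031 is a Saturday, so the first Saturday is March 1 and the fourth is March 22.
March 25, 2031 is outside the daylight-saving period (1 September 2030 – 22 March 2031), so Lumath Territory is on standard time, UTC+01:00.
14:45 Lumath Territory − 1h = 13:45 UTC.
1 September 2030 is a Sunday, so the first Sunday is September 1.
1 March 2031 is a Saturday, so the first Sunday is March 2 and the third is March 16.
At the standard offset (UTC+13:00), 13:45 UTC + 13h = 02:45 Galath Territory standard time (rolling into the next day, 26 March 2031).
The standard-time date in Galath Territory, March 26, 2031, is outside the daylight-saving period (1 September 2030 – 16 March 2031), so Galath Territory is on standard time, UTC+13:00.
13:45 UTC + 13h = 02:45 Galath Territory (rolling into the next day, 26 March 2031).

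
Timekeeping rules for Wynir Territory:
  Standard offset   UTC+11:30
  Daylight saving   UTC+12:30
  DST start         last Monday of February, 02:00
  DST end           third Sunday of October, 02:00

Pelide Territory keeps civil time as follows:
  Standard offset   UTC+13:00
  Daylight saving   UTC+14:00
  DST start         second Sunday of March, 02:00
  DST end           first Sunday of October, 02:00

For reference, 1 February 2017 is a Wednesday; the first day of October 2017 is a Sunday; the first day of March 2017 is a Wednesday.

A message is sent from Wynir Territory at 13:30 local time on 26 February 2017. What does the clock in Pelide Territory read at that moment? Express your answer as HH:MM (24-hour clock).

1 February 2017 is a Wednesday, so Mondays fall on 6, 13, 20, 27; the last is February 27.
1 October 2017 is a Sunday, so the first Sunday is October 1 and the third is October 15.
26 February 2017 does not fall between 27 February and 15 October, so daylight saving is not in effect and Wynir Territory is at UTC+11:30.
13:30 Wynir Territory − 11h30m = 02:00 UTC.
1 March 2017 is a Wednesday, so the first Sunday is March 5 and the second is March 12.
1 October 2017 is a Sunday, so the first Sunday is October 1.
At the standard offset (UTC+13:00), 02:00 UTC + 13h = 15:00 Pelide Territory standard time.
The standard-time date in Pelide Territory, 26 February 2017, does not fall between 12 March and 1 October, so daylight saving is not in effect and Pelide Territory is at UTC+13:00.
02:00 UTC + 13h = 15:00 Pelide Territory.

15:00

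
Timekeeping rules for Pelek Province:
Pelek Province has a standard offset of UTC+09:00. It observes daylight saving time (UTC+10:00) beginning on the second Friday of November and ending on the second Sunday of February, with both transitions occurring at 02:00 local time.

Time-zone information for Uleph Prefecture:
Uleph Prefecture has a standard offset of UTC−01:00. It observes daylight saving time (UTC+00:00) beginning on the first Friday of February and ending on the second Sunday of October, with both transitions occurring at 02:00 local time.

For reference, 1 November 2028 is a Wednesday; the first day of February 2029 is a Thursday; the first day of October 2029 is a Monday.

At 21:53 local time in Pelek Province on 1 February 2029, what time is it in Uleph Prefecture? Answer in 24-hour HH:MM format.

10:53

1 November 2028 is a Wednesday, so the first Friday is November 3 and the second is November 10.
1 February 2029 is a Thursday, so the first Sunday is February 4 and the second is February 11.
1 February 2029 falls between 10 November 2028 and 11 February 2029, so daylight saving is in effect and Pelek Province is at UTC+10:00.
21:53 Pelek Province − 10h = 11:53 UTC.
1 February 2029 is a Thursday, so the first Friday is February 2.
1 October 2029 is a Monday, so the first Sunday is October 7 and the second is October 14.
At the standard offset (UTC−01:00), 11:53 UTC − 1h = 10:53 Uleph Prefecture standard time.
The standard-time date in Uleph Prefecture, 1 February 2029, does not fall between 2 February and 14 October, so daylight saving is not in effect and Uleph Prefecture is at UTC−01:00.
11:53 UTC − 1h = 10:53 Uleph Prefecture.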